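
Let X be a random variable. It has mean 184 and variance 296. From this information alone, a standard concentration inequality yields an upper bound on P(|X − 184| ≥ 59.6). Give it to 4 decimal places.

0.0833

Mean and variance are known, so Chebyshev's inequality applies.
Chebyshev: P(|X − μ| ≥ t) ≤ Var(X)/t².
Bound = 296 / 3552.16 = 0.0833.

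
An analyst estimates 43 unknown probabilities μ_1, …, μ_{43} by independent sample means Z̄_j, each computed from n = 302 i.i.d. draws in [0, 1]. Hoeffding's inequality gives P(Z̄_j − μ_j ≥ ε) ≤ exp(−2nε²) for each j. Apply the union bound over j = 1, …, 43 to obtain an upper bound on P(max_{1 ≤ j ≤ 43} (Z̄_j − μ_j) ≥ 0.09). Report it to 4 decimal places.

0.3226

Per-experiment Hoeffding bound: exp(−2·302·0.09²) = exp(−4.89240) = 0.0075034.
Union bound over 43 events: 43·0.0075034 = 0.32265.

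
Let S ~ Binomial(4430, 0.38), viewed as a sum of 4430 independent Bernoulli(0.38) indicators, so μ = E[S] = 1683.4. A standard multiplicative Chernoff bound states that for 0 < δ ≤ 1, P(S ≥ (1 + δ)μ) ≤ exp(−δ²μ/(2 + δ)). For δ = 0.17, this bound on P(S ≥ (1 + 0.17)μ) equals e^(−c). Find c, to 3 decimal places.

c = δ²μ/(2 + δ) = 0.17²·1683.4/(2 + 0.17) = 22.4195.

22.419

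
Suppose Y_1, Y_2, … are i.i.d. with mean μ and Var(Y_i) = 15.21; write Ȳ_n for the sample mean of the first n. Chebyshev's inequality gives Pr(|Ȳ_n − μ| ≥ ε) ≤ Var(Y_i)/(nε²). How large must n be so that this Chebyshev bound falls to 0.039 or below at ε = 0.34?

3374

Require 15.21/(n·0.34²) ≤ 0.039, i.e. n ≥ 15.21/(0.039·0.34²) = 3373.702.
The smallest integer n is 3374.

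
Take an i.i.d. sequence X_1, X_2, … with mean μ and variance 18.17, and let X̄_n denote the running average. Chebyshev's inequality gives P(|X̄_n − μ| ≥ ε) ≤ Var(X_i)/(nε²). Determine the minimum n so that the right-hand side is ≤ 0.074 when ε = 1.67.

89

Require 18.17/(n·1.67²) ≤ 0.074, i.e. n ≥ 18.17/(0.074·1.67²) = 88.042.
The smallest integer n is 89.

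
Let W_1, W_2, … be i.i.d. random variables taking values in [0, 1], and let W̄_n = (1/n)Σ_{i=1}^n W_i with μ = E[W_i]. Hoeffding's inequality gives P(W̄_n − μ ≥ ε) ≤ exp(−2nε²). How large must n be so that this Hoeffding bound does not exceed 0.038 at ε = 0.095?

Require exp(−2nε²) ≤ 0.038, i.e. 2nε² ≥ ln(1/0.038) = 3.270169.
So n ≥ 3.270169 / (2·0.095²) = 181.173.
The smallest integer n is 182.

182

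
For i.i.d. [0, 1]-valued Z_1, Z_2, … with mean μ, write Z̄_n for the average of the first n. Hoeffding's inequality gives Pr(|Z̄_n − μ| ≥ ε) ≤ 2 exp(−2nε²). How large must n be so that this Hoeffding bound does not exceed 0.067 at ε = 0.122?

115

Require 2·exp(−2nε²) ≤ 0.067, i.e. 2nε² ≥ ln(2/0.067) = 3.396210.
So n ≥ 3.396210 / (2·0.122²) = 114.089.
The smallest integer n is 115.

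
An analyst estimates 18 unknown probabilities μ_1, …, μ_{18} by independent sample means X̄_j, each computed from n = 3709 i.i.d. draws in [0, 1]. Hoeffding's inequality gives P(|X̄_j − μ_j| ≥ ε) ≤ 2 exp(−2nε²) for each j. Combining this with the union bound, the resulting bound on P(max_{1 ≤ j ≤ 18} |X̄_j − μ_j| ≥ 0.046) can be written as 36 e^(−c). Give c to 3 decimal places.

15.696

Union bound over the 18 events: P(max_{1 ≤ j ≤ 18} |X̄_j − μ_j| ≥ 0.046) ≤ 18·2·exp(−2nε²) = 36 exp(−2·3709·0.046²).
So c = 2·3709·0.046² = 15.6965.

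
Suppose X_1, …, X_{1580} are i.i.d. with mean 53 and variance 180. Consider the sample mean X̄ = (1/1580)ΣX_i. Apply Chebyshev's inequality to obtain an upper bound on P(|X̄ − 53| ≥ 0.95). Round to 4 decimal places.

0.1262

Var(X̄) = Var(X_i)/n = 180/1580 = 0.11392.
Chebyshev: P(|X̄ − 53| ≥ 0.95) ≤ Var(X̄)/(0.95)² = 180/(1580·0.95²) = 0.1262.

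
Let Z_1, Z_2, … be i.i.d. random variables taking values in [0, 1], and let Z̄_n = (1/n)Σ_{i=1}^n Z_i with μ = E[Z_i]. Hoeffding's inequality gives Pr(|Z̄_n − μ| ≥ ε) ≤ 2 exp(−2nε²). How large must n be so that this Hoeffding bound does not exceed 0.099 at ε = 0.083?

Require 2·exp(−2nε²) ≤ 0.099, i.e. 2nε² ≥ ln(2/0.099) = 3.005783.
So n ≥ 3.005783 / (2·0.083²) = 218.158.
The smallest integer n is 219.

219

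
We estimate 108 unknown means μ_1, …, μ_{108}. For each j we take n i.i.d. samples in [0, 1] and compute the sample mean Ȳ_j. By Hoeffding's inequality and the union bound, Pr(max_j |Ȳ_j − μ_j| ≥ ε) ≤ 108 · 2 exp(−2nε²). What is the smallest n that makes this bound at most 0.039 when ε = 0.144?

Need 2·108·exp(−2nε²) ≤ 0.039, i.e. exp(−2nε²) ≤ 0.039/216.
So 2nε² ≥ ln(216/0.039) = 8.619472.
Hence n ≥ 8.619472/(2·0.144²) = 207.838.
The smallest integer n is 208.

208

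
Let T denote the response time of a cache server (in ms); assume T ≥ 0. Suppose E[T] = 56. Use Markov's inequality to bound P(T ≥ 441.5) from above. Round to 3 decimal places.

Markov's inequality: for a non-negative random variable, P(T ≥ a) ≤ E[T]/a.
Here E[T] = 56 and a = 441.5, so the bound is 56/441.5 = 0.1268.

0.127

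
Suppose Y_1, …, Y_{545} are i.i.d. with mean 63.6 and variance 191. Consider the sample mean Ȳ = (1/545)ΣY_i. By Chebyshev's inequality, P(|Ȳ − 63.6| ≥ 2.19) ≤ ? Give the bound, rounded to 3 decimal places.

0.073

Var(Ȳ) = Var(Y_i)/n = 191/545 = 0.35046.
Chebyshev: P(|Ȳ − 63.6| ≥ 2.19) ≤ Var(Ȳ)/(2.19)² = 191/(545·2.19²) = 0.0731.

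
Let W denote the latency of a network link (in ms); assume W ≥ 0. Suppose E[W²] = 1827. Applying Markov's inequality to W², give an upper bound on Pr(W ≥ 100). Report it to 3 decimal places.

Since W ≥ 0, the event {W ≥ 100} is the same as {W² ≥ 10000}.
Markov's inequality applied to W² gives Pr(W² ≥ 10000) ≤ E[W²]/10000 = 1827/10000 = 0.1827.

0.183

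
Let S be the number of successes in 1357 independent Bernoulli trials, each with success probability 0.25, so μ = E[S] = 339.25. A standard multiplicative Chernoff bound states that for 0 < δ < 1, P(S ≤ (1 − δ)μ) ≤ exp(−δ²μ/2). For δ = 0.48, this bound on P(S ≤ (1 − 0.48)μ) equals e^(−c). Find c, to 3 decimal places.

c = δ²μ/2 = 0.48²·339.25/2 = 39.0816.

39.082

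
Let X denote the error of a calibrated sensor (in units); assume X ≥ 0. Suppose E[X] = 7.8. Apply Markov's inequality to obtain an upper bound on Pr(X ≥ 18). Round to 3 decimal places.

0.433

Markov's inequality: for a non-negative random variable, Pr(X ≥ a) ≤ E[X]/a.
Here E[X] = 7.8 and a = 18, so the bound is 7.8/18 = 0.4333.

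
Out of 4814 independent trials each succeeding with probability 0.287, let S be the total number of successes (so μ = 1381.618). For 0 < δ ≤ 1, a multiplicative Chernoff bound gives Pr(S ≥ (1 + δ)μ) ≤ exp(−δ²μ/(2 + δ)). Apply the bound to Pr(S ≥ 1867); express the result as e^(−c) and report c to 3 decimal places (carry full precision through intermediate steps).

Write 1867 = (1 + δ)μ, so δ = 1867/1381.618 − 1 = 0.3513142…
Then the exponent is δ²μ/(2 + δ) = (1867 − μ)² / (μ·(2 + δ)) = 72.521819.

72.522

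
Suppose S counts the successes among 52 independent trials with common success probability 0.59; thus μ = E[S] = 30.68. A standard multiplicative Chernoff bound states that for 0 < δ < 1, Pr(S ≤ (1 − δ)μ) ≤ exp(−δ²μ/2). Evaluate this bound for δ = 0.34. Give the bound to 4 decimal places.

0.1698

Exponent = δ²μ/2 = 0.34²·30.68/2 = 1.7733.
Bound = exp(−1.7733) = 0.16977.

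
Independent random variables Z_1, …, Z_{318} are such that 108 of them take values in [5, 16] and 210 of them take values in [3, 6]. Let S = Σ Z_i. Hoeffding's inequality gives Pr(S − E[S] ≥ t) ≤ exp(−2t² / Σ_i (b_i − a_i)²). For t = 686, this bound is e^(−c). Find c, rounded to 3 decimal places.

62.922

Σ(b_i − a_i)² = 108·11² + 210·3² = 14958.
c = 2t² / 14958 = 2·686² / 14958 = 62.9223.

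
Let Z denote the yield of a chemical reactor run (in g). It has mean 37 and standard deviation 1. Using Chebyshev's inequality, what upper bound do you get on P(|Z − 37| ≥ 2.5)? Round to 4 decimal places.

Chebyshev: P(|Z − μ| ≥ t) ≤ Var(Z)/t².
Var(Z) = σ² = 1² = 1.
Bound = 1 / 6.25 = 0.1600.

0.1600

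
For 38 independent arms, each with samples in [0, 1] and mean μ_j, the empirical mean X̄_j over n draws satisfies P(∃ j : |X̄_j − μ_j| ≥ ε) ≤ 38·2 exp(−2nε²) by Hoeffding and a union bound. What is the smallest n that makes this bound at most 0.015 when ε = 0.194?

114

Need 2·38·exp(−2nε²) ≤ 0.015, i.e. exp(−2nε²) ≤ 0.015/76.
So 2nε² ≥ ln(76/0.015) = 8.530438.
Hence n ≥ 8.530438/(2·0.194²) = 113.328.
The smallest integer n is 114.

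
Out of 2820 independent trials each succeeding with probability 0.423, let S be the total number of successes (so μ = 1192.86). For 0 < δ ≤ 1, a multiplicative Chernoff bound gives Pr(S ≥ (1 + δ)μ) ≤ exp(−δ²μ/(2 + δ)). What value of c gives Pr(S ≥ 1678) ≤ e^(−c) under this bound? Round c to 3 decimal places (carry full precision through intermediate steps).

Write 1678 = (1 + δ)μ, so δ = 1678/1192.86 − 1 = 0.4067032…
Then the exponent is δ²μ/(2 + δ) = (1678 − μ)² / (μ·(2 + δ)) = 81.982688.

81.983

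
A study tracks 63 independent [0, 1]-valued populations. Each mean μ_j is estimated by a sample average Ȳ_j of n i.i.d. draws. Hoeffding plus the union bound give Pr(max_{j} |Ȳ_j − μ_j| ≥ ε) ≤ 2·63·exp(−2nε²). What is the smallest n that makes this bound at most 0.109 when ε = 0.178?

Need 2·63·exp(−2nε²) ≤ 0.109, i.e. exp(−2nε²) ≤ 0.109/126.
So 2nε² ≥ ln(126/0.109) = 7.052689.
Hence n ≥ 7.052689/(2·0.178²) = 111.297.
The smallest integer n is 112.

112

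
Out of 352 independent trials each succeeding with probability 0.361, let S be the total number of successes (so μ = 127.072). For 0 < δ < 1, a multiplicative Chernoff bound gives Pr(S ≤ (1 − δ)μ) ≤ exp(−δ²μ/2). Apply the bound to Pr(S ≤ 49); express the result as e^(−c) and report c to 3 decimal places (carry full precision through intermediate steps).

23.983

Write 49 = (1 − δ)μ, so δ = 1 − 49/127.072 = 0.6143918…
Then the exponent is δ²μ/2 = (μ − 49)²/(2μ) = 23.983400.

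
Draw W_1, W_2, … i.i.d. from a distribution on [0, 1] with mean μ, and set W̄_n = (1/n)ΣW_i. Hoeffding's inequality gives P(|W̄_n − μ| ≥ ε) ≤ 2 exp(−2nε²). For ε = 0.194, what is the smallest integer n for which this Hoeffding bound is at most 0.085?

42

Require 2·exp(−2nε²) ≤ 0.085, i.e. 2nε² ≥ ln(2/0.085) = 3.158251.
So n ≥ 3.158251 / (2·0.194²) = 41.958.
The smallest integer n is 42.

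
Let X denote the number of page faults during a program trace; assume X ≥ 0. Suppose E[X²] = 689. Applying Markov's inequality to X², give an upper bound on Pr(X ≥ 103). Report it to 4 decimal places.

Since X ≥ 0, the event {X ≥ 103} is the same as {X² ≥ 10609}.
Markov's inequality applied to X² gives Pr(X² ≥ 10609) ≤ E[X²]/10609 = 689/10609 = 0.0649.

0.0649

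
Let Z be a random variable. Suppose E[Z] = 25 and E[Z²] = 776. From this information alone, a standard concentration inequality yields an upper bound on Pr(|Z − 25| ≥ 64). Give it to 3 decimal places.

0.037

The first two moments determine the variance, so Chebyshev's inequality is the sharpest standard bound available.
Var(Z) = E[Z²] − (E[Z])² = 776 − 625 = 151.
Chebyshev's inequality: Pr(|Z − μ| ≥ t) ≤ Var(Z)/t² = 151/4096 = 0.0369.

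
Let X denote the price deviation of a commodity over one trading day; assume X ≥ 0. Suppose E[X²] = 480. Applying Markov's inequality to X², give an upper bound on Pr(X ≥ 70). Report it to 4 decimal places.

0.0980

Since X ≥ 0, the event {X ≥ 70} is the same as {X² ≥ 4900}.
Markov's inequality applied to X² gives Pr(X² ≥ 4900) ≤ E[X²]/4900 = 480/4900 = 0.0980.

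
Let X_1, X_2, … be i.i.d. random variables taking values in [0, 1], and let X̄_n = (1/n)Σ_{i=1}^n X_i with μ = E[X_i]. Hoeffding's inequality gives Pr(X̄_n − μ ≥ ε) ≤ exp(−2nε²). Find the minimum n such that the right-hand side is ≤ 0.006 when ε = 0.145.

122

Require exp(−2nε²) ≤ 0.006, i.e. 2nε² ≥ ln(1/0.006) = 5.115996.
So n ≥ 5.115996 / (2·0.145²) = 121.665.
The smallest integer n is 122.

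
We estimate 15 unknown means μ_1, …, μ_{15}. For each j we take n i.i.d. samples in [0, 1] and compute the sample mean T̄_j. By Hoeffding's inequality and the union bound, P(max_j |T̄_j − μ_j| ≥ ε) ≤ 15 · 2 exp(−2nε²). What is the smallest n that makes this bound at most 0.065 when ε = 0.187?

Need 2·15·exp(−2nε²) ≤ 0.065, i.e. exp(−2nε²) ≤ 0.065/30.
So 2nε² ≥ ln(30/0.065) = 6.134565.
Hence n ≥ 6.134565/(2·0.187²) = 87.714.
The smallest integer n is 88.

88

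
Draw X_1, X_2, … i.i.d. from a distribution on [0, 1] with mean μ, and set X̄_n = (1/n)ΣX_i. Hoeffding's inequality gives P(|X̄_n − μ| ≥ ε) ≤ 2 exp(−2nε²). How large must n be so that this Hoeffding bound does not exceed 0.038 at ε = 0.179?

62

Require 2·exp(−2nε²) ≤ 0.038, i.e. 2nε² ≥ ln(2/0.038) = 3.963316.
So n ≥ 3.963316 / (2·0.179²) = 61.848.
The smallest integer n is 62.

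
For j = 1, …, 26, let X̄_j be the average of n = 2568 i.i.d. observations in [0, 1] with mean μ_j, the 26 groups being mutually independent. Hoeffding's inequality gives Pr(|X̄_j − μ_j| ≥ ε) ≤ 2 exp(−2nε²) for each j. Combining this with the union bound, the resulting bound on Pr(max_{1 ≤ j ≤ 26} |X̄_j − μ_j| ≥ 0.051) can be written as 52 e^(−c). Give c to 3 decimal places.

13.359

Union bound over the 26 events: Pr(max_{1 ≤ j ≤ 26} |X̄_j − μ_j| ≥ 0.051) ≤ 26·2·exp(−2nε²) = 52 exp(−2·2568·0.051²).
So c = 2·2568·0.051² = 13.3587.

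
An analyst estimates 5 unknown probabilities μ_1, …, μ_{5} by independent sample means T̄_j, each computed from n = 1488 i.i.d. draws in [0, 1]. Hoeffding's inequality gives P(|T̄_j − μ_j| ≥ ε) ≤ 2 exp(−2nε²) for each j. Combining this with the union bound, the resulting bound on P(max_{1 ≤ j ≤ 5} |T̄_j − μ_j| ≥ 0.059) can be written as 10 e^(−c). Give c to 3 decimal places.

10.359

Union bound over the 5 events: P(max_{1 ≤ j ≤ 5} |T̄_j − μ_j| ≥ 0.059) ≤ 5·2·exp(−2nε²) = 10 exp(−2·1488·0.059²).
So c = 2·1488·0.059² = 10.3595.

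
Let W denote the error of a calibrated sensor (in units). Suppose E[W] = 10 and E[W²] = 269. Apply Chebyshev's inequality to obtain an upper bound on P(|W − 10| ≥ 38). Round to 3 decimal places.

0.117

Var(W) = E[W²] − (E[W])² = 269 − 100 = 169.
Chebyshev's inequality: P(|W − μ| ≥ t) ≤ Var(W)/t² = 169/1444 = 0.1170.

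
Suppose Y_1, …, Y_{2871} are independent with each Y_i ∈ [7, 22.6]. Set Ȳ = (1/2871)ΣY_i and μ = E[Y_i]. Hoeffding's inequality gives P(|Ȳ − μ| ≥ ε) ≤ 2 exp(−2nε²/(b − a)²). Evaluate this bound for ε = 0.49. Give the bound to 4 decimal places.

Exponent: 2nε²/(b − a)² = 2·2871·0.49² / 15.6² = 5.66508.
Bound = 2·exp(−5.66508) = 0.00693.

0.0069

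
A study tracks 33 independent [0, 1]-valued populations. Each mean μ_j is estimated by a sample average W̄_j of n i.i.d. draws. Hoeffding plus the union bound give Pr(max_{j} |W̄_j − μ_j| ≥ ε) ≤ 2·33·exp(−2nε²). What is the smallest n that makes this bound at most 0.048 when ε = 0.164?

Need 2·33·exp(−2nε²) ≤ 0.048, i.e. exp(−2nε²) ≤ 0.048/66.
So 2nε² ≥ ln(66/0.048) = 7.226209.
Hence n ≥ 7.226209/(2·0.164²) = 134.336.
The smallest integer n is 135.

135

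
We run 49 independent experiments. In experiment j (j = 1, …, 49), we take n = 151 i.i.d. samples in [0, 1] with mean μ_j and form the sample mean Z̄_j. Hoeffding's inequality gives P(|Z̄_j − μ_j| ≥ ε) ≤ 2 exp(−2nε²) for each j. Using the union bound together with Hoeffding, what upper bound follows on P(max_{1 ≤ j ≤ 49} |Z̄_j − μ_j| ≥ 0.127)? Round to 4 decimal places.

0.7513

Per-experiment Hoeffding bound: 2·exp(−2·151·0.127²) = 2·exp(−4.87096) = 0.015332.
Union bound over 49 events: 49·0.015332 = 0.75127.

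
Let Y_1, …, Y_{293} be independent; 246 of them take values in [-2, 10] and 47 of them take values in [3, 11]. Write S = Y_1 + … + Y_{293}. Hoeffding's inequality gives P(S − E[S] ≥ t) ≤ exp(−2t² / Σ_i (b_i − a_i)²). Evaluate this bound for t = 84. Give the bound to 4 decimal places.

Σ(b_i − a_i)² = 246·12² + 47·8² = 38432.
Exponent = 2·84² / 38432 = 0.36719.
Bound = exp(−0.36719) = 0.69268.

0.6927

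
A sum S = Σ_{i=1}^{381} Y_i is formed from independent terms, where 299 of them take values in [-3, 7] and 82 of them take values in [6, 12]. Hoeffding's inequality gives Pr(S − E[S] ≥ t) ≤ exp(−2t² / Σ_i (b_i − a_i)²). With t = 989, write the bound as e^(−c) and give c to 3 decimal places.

59.547

Σ(b_i − a_i)² = 299·10² + 82·6² = 32852.
c = 2t² / 32852 = 2·989² / 32852 = 59.5471.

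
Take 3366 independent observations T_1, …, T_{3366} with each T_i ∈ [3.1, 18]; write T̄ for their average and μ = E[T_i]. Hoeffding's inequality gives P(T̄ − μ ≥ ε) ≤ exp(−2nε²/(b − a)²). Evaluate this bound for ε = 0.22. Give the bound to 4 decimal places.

Exponent: 2nε²/(b − a)² = 2·3366·0.22² / 14.9² = 1.46763.
Bound = exp(−1.46763) = 0.23047.

0.2305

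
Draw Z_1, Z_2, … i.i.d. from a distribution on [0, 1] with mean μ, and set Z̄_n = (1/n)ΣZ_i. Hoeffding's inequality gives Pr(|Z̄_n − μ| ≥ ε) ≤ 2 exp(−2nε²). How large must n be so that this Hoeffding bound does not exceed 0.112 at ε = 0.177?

Require 2·exp(−2nε²) ≤ 0.112, i.e. 2nε² ≥ ln(2/0.112) = 2.882404.
So n ≥ 2.882404 / (2·0.177²) = 46.002.
The smallest integer n is 47.

47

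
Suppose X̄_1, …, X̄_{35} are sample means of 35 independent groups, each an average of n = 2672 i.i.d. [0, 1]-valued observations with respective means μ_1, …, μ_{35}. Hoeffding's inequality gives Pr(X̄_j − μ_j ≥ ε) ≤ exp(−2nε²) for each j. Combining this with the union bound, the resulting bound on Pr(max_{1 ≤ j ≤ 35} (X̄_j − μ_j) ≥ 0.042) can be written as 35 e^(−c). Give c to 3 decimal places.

9.427

Union bound over the 35 events: Pr(max_{1 ≤ j ≤ 35} (X̄_j − μ_j) ≥ 0.042) ≤ 35·exp(−2nε²) = 35 exp(−2·2672·0.042²).
So c = 2·2672·0.042² = 9.4268.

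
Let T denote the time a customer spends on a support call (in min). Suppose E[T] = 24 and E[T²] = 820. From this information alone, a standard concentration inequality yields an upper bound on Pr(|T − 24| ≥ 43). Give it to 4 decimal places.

The first two moments determine the variance, so Chebyshev's inequality is the sharpest standard bound available.
Var(T) = E[T²] − (E[T])² = 820 − 576 = 244.
Chebyshev's inequality: Pr(|T − μ| ≥ t) ≤ Var(T)/t² = 244/1849 = 0.1320.

0.1320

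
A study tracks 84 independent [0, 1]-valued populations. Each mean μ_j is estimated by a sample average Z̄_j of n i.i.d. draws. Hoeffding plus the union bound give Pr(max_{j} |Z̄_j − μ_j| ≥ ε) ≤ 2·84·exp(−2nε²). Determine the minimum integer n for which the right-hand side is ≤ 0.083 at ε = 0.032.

Need 2·84·exp(−2nε²) ≤ 0.083, i.e. exp(−2nε²) ≤ 0.083/168.
So 2nε² ≥ ln(168/0.083) = 7.612879.
Hence n ≥ 7.612879/(2·0.032²) = 3717.226.
The smallest integer n is 3718.

3718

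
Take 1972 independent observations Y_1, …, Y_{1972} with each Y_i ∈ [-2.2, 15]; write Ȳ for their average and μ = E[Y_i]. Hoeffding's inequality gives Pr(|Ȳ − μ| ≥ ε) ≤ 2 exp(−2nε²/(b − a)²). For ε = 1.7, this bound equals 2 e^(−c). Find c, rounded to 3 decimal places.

38.528

c = 2nε²/(b − a)² = 2·1972·1.7² / 17.2² = 38.5281.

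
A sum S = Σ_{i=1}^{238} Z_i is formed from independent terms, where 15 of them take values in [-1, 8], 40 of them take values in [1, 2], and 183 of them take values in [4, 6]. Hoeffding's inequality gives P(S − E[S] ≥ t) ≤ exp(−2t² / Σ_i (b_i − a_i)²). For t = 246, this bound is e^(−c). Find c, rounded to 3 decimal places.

Σ(b_i − a_i)² = 15·9² + 40·1² + 183·2² = 1987.
c = 2t² / 1987 = 2·246² / 1987 = 60.9119.

60.912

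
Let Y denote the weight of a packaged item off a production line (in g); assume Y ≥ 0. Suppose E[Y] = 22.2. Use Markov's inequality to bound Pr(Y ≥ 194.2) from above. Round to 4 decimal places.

Markov's inequality: for a non-negative random variable, Pr(Y ≥ a) ≤ E[Y]/a.
Here E[Y] = 22.2 and a = 194.2, so the bound is 22.2/194.2 = 0.1143.

0.1143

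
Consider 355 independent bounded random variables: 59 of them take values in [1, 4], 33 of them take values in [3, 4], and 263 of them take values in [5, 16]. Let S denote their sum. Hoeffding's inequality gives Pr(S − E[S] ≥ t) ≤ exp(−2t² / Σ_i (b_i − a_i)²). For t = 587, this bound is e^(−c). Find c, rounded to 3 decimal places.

21.278

Σ(b_i − a_i)² = 59·3² + 33·1² + 263·11² = 32387.
c = 2t² / 32387 = 2·587² / 32387 = 21.2782.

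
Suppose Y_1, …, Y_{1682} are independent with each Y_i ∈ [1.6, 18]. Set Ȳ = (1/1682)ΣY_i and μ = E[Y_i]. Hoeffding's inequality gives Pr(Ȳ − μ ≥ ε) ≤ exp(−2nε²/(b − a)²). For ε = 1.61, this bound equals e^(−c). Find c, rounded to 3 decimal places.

c = 2nε²/(b − a)² = 2·1682·1.61² / 16.4² = 32.4205.

32.421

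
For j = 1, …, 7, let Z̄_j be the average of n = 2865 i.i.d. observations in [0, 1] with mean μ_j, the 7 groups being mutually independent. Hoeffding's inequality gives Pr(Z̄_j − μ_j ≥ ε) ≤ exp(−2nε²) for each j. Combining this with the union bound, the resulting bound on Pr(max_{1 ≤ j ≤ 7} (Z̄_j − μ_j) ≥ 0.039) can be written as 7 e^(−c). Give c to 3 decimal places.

8.715

Union bound over the 7 events: Pr(max_{1 ≤ j ≤ 7} (Z̄_j − μ_j) ≥ 0.039) ≤ 7·exp(−2nε²) = 7 exp(−2·2865·0.039²).
So c = 2·2865·0.039² = 8.7153.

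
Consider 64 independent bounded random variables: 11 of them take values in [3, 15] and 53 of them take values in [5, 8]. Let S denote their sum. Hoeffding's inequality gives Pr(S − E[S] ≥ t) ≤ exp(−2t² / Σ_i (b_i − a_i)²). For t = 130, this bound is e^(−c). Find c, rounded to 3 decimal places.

Σ(b_i − a_i)² = 11·12² + 53·3² = 2061.
c = 2t² / 2061 = 2·130² / 2061 = 16.3998.

16.400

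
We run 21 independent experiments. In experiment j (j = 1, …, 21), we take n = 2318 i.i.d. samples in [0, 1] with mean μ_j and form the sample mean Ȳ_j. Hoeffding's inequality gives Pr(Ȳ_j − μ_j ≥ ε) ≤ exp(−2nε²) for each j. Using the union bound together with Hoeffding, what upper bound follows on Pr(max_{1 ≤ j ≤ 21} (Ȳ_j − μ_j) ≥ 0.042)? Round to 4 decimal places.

Per-experiment Hoeffding bound: exp(−2·2318·0.042²) = exp(−8.17790) = 0.00028079.
Union bound over 21 events: 21·0.00028079 = 0.00590.

0.0059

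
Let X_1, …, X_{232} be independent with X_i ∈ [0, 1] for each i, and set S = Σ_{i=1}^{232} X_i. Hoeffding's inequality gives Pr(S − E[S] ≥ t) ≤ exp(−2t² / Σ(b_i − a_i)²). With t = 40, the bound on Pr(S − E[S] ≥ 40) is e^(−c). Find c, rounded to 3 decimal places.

Σ(b_i − a_i)² = 232·(1)² = 232.
c = 2t²/232 = 2·40²/232 = 13.7931.

13.793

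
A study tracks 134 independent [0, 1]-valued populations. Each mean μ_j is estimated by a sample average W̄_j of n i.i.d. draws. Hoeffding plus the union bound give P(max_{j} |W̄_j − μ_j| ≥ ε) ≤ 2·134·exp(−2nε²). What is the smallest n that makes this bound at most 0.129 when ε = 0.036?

2948

Need 2·134·exp(−2nε²) ≤ 0.129, i.e. exp(−2nε²) ≤ 0.129/268.
So 2nε² ≥ ln(268/0.129) = 7.638930.
Hence n ≥ 7.638930/(2·0.036²) = 2947.118.
The smallest integer n is 2948.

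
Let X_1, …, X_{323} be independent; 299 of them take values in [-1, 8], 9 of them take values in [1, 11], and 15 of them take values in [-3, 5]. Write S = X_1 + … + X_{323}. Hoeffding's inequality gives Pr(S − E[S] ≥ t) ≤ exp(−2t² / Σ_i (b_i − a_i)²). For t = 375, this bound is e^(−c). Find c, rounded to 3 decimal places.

Σ(b_i − a_i)² = 299·9² + 9·10² + 15·8² = 26079.
c = 2t² / 26079 = 2·375² / 26079 = 10.7845.

10.785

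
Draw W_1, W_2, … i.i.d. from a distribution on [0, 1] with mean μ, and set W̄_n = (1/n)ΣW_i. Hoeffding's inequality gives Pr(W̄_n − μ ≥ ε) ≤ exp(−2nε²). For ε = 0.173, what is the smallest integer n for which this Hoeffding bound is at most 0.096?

Require exp(−2nε²) ≤ 0.096, i.e. 2nε² ≥ ln(1/0.096) = 2.343407.
So n ≥ 2.343407 / (2·0.173²) = 39.149.
The smallest integer n is 40.

40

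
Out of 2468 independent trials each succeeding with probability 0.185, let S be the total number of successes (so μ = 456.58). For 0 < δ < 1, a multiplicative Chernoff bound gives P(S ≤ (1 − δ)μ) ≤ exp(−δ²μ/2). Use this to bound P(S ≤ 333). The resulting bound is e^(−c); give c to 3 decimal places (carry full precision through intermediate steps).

16.724

Write 333 = (1 − δ)μ, so δ = 1 − 333/456.58 = 0.2706645…
Then the exponent is δ²μ/2 = (μ − 333)²/(2μ) = 16.724360.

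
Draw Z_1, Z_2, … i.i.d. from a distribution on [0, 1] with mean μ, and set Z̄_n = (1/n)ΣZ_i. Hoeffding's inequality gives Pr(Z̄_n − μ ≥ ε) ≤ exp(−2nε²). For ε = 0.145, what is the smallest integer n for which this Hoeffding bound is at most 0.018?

96

Require exp(−2nε²) ≤ 0.018, i.e. 2nε² ≥ ln(1/0.018) = 4.017384.
So n ≥ 4.017384 / (2·0.145²) = 95.538.
The smallest integer n is 96.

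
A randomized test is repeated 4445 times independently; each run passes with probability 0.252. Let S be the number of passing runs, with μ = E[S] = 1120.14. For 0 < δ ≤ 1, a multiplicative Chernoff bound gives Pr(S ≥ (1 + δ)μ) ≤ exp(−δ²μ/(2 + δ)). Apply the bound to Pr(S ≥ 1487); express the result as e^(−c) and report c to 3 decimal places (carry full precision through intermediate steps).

Write 1487 = (1 + δ)μ, so δ = 1487/1120.14 − 1 = 0.3275126…
Then the exponent is δ²μ/(2 + δ) = (1487 − μ)² / (μ·(2 + δ)) = 51.622184.

51.622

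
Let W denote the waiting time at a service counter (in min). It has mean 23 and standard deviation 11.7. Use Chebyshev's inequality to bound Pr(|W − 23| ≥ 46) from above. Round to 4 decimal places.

0.0647

Chebyshev: Pr(|W − μ| ≥ t) ≤ Var(W)/t².
Var(W) = σ² = 11.7² = 136.89.
Bound = 136.89 / 2116 = 0.0647.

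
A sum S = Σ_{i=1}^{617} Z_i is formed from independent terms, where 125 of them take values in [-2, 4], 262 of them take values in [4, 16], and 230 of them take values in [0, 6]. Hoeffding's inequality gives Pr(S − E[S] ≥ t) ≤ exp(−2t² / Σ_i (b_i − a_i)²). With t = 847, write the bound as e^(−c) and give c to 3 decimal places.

Σ(b_i − a_i)² = 125·6² + 262·12² + 230·6² = 50508.
c = 2t² / 50508 = 2·847² / 50508 = 28.4077.

28.408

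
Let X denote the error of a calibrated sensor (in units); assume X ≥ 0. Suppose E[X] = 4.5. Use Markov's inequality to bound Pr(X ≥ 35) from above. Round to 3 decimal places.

0.129

Markov's inequality: for a non-negative random variable, Pr(X ≥ a) ≤ E[X]/a.
Here E[X] = 4.5 and a = 35, so the bound is 4.5/35 = 0.1286.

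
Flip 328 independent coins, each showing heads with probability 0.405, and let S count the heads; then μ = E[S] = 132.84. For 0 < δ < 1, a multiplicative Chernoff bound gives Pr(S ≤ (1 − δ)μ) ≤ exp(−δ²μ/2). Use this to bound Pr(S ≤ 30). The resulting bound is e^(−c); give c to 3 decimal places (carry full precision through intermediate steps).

Write 30 = (1 − δ)μ, so δ = 1 − 30/132.84 = 0.7741644…
Then the exponent is δ²μ/2 = (μ − 30)²/(2μ) = 39.807534.

39.808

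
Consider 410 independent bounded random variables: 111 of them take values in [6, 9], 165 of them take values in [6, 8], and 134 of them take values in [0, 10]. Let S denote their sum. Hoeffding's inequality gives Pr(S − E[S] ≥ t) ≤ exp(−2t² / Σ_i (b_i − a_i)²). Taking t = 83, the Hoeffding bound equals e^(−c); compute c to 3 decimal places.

Σ(b_i − a_i)² = 111·3² + 165·2² + 134·10² = 15059.
c = 2t² / 15059 = 2·83² / 15059 = 0.9149.

0.915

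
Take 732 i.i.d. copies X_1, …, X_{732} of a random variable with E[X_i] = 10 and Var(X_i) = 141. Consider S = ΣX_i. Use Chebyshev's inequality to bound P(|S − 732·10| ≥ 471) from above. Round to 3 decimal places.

0.465

Var(S) = n·Var(X_i) = 732·141 = 103212.
Chebyshev: P(|S − 732·10| ≥ 471) ≤ Var(S)/471² = 103212/221841 = 0.4653.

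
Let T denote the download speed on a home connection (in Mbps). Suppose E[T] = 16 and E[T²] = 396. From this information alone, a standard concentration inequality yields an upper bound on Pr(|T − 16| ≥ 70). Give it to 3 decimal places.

0.029

The first two moments determine the variance, so Chebyshev's inequality is the sharpest standard bound available.
Var(T) = E[T²] − (E[T])² = 396 − 256 = 140.
Chebyshev's inequality: Pr(|T − μ| ≥ t) ≤ Var(T)/t² = 140/4900 = 0.0286.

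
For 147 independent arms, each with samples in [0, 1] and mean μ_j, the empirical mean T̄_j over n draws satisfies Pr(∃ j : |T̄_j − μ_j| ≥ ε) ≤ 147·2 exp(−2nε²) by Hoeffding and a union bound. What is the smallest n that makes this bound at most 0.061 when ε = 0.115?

Need 2·147·exp(−2nε²) ≤ 0.061, i.e. exp(−2nε²) ≤ 0.061/294.
So 2nε² ≥ ln(294/0.061) = 8.480461.
Hence n ≥ 8.480461/(2·0.115²) = 320.622.
The smallest integer n is 321.

321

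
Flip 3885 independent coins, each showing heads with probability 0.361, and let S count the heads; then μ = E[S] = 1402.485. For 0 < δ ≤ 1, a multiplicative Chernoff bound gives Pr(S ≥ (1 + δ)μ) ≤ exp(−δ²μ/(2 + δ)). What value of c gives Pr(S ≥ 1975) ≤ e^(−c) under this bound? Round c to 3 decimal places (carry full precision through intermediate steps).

97.047

Write 1975 = (1 + δ)μ, so δ = 1975/1402.485 − 1 = 0.4082147…
Then the exponent is δ²μ/(2 + δ) = (1975 − μ)² / (μ·(2 + δ)) = 97.046597.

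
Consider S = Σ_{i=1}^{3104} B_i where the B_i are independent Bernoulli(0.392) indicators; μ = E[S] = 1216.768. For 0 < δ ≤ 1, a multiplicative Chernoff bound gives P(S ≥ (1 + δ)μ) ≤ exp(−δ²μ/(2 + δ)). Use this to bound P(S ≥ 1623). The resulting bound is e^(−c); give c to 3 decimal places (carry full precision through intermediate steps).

58.112

Write 1623 = (1 + δ)μ, so δ = 1623/1216.768 − 1 = 0.3338615…
Then the exponent is δ²μ/(2 + δ) = (1623 − μ)² / (μ·(2 + δ)) = 58.111944.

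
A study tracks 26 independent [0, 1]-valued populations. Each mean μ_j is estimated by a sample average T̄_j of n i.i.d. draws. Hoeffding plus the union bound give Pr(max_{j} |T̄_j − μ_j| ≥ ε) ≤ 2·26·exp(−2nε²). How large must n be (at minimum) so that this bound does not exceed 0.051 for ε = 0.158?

Need 2·26·exp(−2nε²) ≤ 0.051, i.e. exp(−2nε²) ≤ 0.051/52.
So 2nε² ≥ ln(52/0.051) = 6.927173.
Hence n ≥ 6.927173/(2·0.158²) = 138.743.
The smallest integer n is 139.

139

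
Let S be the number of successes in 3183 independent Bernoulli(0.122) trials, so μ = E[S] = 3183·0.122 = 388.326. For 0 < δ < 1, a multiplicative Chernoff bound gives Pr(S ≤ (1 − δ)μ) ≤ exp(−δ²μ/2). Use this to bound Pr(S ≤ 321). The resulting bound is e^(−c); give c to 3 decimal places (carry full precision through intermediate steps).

Write 321 = (1 − δ)μ, so δ = 1 − 321/388.326 = 0.1733749…
Then the exponent is δ²μ/2 = (μ − 321)²/(2μ) = 5.836321.

5.836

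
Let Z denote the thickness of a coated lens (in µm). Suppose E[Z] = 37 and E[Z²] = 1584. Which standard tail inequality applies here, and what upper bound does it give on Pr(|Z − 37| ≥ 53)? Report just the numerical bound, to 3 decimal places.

0.077

The first two moments determine the variance, so Chebyshev's inequality is the sharpest standard bound available.
Var(Z) = E[Z²] − (E[Z])² = 1584 − 1369 = 215.
Chebyshev's inequality: Pr(|Z − μ| ≥ t) ≤ Var(Z)/t² = 215/2809 = 0.0765.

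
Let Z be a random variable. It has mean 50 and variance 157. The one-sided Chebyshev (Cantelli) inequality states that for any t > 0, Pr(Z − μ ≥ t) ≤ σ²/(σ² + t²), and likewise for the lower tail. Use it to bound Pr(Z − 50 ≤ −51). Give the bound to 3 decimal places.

Here σ² = 157 and t = 51, so σ² + t² = 2758.
Cantelli's bound: 157/2758 = 0.0569.

0.057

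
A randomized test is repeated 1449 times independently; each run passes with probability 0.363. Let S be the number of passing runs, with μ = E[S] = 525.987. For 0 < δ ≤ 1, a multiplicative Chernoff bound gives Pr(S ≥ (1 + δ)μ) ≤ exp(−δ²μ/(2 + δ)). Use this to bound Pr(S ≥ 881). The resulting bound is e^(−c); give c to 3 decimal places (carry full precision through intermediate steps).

89.577

Write 881 = (1 + δ)μ, so δ = 881/525.987 − 1 = 0.6749463…
Then the exponent is δ²μ/(2 + δ) = (881 − μ)² / (μ·(2 + δ)) = 89.577395.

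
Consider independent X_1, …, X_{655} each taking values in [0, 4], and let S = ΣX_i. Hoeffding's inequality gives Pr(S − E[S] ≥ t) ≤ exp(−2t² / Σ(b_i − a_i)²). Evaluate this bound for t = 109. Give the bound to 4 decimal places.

Σ(b_i − a_i)² = 655·(4)² = 10480.
Exponent = 2·109²/10480 = 2.2674.
Bound = exp(−2.2674) = 0.10358.

0.1036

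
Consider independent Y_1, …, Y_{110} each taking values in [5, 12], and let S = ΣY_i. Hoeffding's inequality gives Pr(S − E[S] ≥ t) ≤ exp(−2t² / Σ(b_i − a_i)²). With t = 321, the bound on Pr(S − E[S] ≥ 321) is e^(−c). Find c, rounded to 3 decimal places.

38.234

Σ(b_i − a_i)² = 110·(7)² = 5390.
c = 2t²/5390 = 2·321²/5390 = 38.2341.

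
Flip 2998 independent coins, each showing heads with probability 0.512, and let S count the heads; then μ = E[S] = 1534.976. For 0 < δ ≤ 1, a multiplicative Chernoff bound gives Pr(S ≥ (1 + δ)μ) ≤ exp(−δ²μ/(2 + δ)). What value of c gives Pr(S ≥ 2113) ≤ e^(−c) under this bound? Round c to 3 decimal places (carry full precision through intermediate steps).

91.588

Write 2113 = (1 + δ)μ, so δ = 2113/1534.976 − 1 = 0.3765688…
Then the exponent is δ²μ/(2 + δ) = (2113 − μ)² / (μ·(2 + δ)) = 91.588252.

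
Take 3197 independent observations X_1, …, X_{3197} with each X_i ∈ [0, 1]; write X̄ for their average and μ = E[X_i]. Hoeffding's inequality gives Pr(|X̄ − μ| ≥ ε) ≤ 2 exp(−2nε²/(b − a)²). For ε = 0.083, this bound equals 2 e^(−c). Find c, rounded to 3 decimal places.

c = 2nε²/(b − a)² = 2·3197·0.083² / 1² = 44.0483.

44.048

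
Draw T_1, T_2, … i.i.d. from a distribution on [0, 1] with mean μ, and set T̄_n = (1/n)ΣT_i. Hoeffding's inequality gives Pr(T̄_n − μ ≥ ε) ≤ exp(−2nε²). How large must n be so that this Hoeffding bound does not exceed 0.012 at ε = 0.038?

1532

Require exp(−2nε²) ≤ 0.012, i.e. 2nε² ≥ ln(1/0.012) = 4.422849.
So n ≥ 4.422849 / (2·0.038²) = 1531.457.
The smallest integer n is 1532.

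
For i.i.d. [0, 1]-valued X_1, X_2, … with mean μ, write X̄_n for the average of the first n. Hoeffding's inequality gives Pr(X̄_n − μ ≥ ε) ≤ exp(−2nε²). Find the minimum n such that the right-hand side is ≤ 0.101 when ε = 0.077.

194

Require exp(−2nε²) ≤ 0.101, i.e. 2nε² ≥ ln(1/0.101) = 2.292635.
So n ≥ 2.292635 / (2·0.077²) = 193.341.
The smallest integer n is 194.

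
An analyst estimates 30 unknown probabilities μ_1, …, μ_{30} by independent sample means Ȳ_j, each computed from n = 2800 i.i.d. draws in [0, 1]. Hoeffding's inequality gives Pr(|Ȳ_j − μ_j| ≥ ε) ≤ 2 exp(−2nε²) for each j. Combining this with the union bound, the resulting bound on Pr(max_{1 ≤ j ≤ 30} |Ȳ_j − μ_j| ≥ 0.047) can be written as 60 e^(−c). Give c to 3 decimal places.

Union bound over the 30 events: Pr(max_{1 ≤ j ≤ 30} |Ȳ_j − μ_j| ≥ 0.047) ≤ 30·2·exp(−2nε²) = 60 exp(−2·2800·0.047²).
So c = 2·2800·0.047² = 12.3704.

12.370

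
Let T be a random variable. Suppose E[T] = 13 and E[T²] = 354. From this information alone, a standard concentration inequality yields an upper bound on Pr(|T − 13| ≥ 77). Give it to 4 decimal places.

0.0312

The first two moments determine the variance, so Chebyshev's inequality is the sharpest standard bound available.
Var(T) = E[T²] − (E[T])² = 354 − 169 = 185.
Chebyshev's inequality: Pr(|T − μ| ≥ t) ≤ Var(T)/t² = 185/5929 = 0.0312.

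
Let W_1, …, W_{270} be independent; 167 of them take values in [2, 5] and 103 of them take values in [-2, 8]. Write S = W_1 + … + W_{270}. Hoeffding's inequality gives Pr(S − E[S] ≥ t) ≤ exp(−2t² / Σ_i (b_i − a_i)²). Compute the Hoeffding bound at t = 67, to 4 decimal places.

Σ(b_i − a_i)² = 167·3² + 103·10² = 11803.
Exponent = 2·67² / 11803 = 0.76065.
Bound = exp(−0.76065) = 0.46736.

0.4674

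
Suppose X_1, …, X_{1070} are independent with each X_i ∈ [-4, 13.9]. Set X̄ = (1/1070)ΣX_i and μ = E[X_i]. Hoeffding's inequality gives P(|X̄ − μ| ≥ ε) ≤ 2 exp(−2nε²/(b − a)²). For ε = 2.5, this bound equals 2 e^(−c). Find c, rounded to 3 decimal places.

c = 2nε²/(b − a)² = 2·1070·2.5² / 17.9² = 41.7434.

41.743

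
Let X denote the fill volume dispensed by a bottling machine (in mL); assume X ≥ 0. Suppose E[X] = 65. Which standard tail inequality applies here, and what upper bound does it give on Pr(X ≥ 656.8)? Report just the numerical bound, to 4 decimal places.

0.0990

Only the mean of a non-negative variable is known, so Markov's inequality is the applicable tail bound.
Markov's inequality: for a non-negative random variable, Pr(X ≥ a) ≤ E[X]/a.
Here E[X] = 65 and a = 656.8, so the bound is 65/656.8 = 0.0990.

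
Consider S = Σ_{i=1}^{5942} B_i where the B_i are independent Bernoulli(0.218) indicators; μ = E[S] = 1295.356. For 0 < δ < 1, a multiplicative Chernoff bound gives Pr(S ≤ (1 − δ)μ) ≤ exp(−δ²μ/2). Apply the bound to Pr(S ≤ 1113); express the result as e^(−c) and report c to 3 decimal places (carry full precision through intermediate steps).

12.836

Write 1113 = (1 − δ)μ, so δ = 1 − 1113/1295.356 = 0.1407767…
Then the exponent is δ²μ/2 = (μ − 1113)²/(2μ) = 12.835742.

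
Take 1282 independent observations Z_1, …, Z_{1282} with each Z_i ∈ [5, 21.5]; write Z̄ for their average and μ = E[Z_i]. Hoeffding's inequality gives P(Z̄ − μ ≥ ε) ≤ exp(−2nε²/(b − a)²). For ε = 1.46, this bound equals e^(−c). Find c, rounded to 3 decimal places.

20.075

c = 2nε²/(b − a)² = 2·1282·1.46² / 16.5² = 20.0750.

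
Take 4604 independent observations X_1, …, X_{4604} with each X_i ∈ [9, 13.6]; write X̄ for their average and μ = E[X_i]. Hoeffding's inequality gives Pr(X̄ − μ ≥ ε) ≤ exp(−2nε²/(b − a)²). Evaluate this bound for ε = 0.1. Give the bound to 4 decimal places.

0.0129

Exponent: 2nε²/(b − a)² = 2·4604·0.1² / 4.6² = 4.35161.
Bound = exp(−4.35161) = 0.01289.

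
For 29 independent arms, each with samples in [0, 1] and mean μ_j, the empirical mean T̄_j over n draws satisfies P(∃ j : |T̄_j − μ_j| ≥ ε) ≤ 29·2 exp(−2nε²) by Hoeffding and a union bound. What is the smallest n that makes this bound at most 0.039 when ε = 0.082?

Need 2·29·exp(−2nε²) ≤ 0.039, i.e. exp(−2nε²) ≤ 0.039/58.
So 2nε² ≥ ln(58/0.039) = 7.304637.
Hence n ≥ 7.304637/(2·0.082²) = 543.176.
The smallest integer n is 544.

544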